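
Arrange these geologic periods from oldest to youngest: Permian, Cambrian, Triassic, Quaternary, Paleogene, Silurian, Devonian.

Era membership (oldest first within each) — Paleozoic: Cambrian, Silurian, Devonian, Permian; Mesozoic: Triassic; Cenozoic: Paleogene, Quaternary. Paleozoic precedes Mesozoic, which precedes Cenozoic. Concatenating the groups in that era order gives oldest to youngest directly.

Cambrian → Silurian → Devonian → Permian → Triassic → Paleogene → Quaternary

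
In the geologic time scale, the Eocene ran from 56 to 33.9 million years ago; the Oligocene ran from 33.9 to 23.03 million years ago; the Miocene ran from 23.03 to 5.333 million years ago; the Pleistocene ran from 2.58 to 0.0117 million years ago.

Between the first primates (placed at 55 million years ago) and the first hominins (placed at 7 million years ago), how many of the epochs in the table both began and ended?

The older date is 55 Ma and the younger is 7 Ma.
Epochs with start < 55 and end > 7 Ma: Oligocene (33.9–23.03).
That is 1 complete epoch.

1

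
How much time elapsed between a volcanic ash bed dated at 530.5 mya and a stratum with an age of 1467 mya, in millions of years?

936.5 million years

1467 − 530.5 = 936.5 million years.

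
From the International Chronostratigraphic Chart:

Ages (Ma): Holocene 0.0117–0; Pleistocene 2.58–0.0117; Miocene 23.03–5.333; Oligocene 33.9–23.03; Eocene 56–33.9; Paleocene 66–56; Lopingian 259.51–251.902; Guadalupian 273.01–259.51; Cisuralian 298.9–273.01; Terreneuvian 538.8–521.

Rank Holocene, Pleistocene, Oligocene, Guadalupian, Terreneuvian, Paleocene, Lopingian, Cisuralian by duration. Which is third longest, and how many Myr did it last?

Durations: Holocene 0.0117; Pleistocene 2.5683; Oligocene 10.87; Guadalupian 13.5; Terreneuvian 17.8; Paleocene 10; Lopingian 7.608; Cisuralian 25.89 Myr.
Sorted longest-first: Cisuralian (25.89), Terreneuvian (17.8), Guadalupian (13.5), Oligocene (10.87), Paleocene (10), Lopingian (7.608), Pleistocene (2.5683), Holocene (0.0117).
The third longest is Guadalupian at 13.5 Myr.

Guadalupian, 13.5 million years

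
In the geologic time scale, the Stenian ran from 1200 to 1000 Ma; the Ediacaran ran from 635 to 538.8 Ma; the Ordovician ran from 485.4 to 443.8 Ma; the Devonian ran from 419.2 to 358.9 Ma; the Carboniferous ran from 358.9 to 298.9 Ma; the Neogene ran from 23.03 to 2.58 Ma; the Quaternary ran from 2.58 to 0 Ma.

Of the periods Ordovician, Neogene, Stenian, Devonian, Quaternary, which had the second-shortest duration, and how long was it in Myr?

Neogene, 20.45 million years

Durations: Ordovician 41.6; Neogene 20.45; Stenian 200; Devonian 60.3; Quaternary 2.58 Myr.
Sorted shortest-first: Quaternary (2.58), Neogene (20.45), Ordovician (41.6), Devonian (60.3), Stenian (200).
The second shortest is Neogene at 20.45 Myr.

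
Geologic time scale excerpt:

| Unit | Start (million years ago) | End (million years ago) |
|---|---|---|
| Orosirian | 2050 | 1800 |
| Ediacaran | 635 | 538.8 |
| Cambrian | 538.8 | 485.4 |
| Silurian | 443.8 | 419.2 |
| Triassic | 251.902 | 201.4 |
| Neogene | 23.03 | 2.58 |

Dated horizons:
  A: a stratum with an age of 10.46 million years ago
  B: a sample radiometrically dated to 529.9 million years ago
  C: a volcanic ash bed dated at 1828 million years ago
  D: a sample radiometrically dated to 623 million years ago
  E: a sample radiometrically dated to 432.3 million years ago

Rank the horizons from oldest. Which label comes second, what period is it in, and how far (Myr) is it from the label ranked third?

D, in the Ediacaran; 93.1 million years to B

Larger Ma means older, so oldest first: C 1828 > D 623 > B 529.9 > E 432.3 > A 10.46.
Counting 2 along gives D (623 Ma); the excerpt puts that inside the Ediacaran, 635–538.8 Ma.
Next in line is B (529.9 Ma), and 623 − 529.9 = 93.1 Myr.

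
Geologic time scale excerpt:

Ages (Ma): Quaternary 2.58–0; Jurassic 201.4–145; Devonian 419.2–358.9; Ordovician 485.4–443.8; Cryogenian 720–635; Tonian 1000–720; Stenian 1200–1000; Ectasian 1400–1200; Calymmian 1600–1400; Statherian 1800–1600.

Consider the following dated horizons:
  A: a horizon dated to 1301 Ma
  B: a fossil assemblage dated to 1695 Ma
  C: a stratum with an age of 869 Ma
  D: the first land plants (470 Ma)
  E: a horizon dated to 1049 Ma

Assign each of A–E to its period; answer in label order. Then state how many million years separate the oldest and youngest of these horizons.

A — Ectasian; B — Statherian; C — Tonian; D — Ordovician; E — Stenian; span 1225 million years

A: 1301 Ma lies in 1400–1200 Ma, so Ectasian.
B: 1695 Ma lies in 1800–1600 Ma, so Statherian.
C: 869 Ma lies in 1000–720 Ma, so Tonian.
D: 470 Ma lies in 485.4–443.8 Ma, so Ordovician.
E: 1049 Ma lies in 1200–1000 Ma, so Stenian.
Oldest = 1695 Ma, youngest = 470 Ma → span 1225 Myr.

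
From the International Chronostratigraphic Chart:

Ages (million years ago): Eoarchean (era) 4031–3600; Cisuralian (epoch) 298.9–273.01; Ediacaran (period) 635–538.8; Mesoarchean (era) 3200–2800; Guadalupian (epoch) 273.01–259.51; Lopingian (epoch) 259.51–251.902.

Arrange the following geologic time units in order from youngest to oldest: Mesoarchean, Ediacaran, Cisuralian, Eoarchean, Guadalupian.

Guadalupian, then Cisuralian, then Ediacaran, then Mesoarchean, then Eoarchean

The oldest of these is Eoarchean (starts 4031 Ma) and the youngest is Guadalupian (ends 259.51 Ma).
In between, by decreasing start age: Mesoarchean (3200), Ediacaran (635), Cisuralian (298.9).
Listing youngest first means reversing that sequence.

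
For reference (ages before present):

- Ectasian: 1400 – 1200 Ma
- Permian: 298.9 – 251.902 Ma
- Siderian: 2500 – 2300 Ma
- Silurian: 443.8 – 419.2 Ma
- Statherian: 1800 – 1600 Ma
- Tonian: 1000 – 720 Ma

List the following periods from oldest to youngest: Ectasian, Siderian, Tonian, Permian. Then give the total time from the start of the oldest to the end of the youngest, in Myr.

From the excerpt: Ectasian 1400–1200; Siderian 2500–2300; Tonian 1000–720; Permian 298.9–251.902 (Ma).
Larger Ma is earlier, so the oldest is Siderian and the youngest is Permian; oldest to youngest: Siderian, Ectasian, Tonian, Permian.
Oldest start 2500 minus youngest end 251.902 gives 2248.098 Myr overall.

Siderian, Ectasian, Tonian, Permian; total span 2248.098 Myr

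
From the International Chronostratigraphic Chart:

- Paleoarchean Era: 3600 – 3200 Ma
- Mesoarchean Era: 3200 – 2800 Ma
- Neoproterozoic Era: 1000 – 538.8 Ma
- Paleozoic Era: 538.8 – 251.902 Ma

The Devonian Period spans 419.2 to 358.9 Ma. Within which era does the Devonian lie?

The Devonian (419.2–358.9 Ma) lies entirely within 538.8–251.902 Ma, the Paleozoic Era.

Paleozoic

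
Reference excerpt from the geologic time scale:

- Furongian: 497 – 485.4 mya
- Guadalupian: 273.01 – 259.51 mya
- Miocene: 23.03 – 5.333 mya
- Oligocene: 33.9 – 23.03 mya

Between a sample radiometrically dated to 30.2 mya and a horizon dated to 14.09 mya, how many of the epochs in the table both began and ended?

The older date is 30.2 Ma and the younger is 14.09 Ma.
No epoch both begins after 30.2 Ma and ends before 14.09 Ma, so the count is 0.

0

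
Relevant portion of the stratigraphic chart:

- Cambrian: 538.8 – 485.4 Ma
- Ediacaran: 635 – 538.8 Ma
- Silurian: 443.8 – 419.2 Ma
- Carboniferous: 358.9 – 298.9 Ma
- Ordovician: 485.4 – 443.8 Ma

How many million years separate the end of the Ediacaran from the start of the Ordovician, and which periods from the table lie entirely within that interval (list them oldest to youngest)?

The Ediacaran closes at 538.8 Ma and the Ordovician opens at 485.4 Ma, so the interval is 538.8 − 485.4 = 53.4 Myr.
A period fits inside if it starts at or after 538.8 Ma and ends at or before 485.4 Ma; oldest first that gives Cambrian.

53.4 million years; Cambrian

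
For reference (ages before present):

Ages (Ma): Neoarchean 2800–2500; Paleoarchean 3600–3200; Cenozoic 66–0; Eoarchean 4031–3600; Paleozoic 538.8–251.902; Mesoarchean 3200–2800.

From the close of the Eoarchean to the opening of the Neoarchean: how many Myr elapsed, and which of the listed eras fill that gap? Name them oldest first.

End of Eoarchean = 3600 Ma; start of Neoarchean = 2800 Ma.
Gap = 3600 − 2800 = 800 Myr.
Eras wholly inside 3600–2800 Ma: Paleoarchean (3600–3200), Mesoarchean (3200–2800).

800 million years; Paleoarchean, Mesoarchean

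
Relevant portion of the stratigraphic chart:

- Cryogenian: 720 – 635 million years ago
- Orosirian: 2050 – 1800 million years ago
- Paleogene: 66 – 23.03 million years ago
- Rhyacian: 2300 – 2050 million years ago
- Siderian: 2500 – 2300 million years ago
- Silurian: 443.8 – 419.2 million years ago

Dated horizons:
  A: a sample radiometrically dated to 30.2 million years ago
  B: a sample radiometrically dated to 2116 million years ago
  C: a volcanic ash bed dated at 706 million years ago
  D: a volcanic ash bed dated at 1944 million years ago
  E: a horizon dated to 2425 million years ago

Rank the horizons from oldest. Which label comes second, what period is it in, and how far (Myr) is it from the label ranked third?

B, in the Rhyacian; 172 million years to D

Larger Ma means older, so oldest first: E 2425 > B 2116 > D 1944 > C 706 > A 30.2.
Counting 2 along gives B (2116 Ma); the excerpt puts that inside the Rhyacian, 2300–2050 Ma.
Next in line is D (1944 Ma), and 2116 − 1944 = 172 Myr.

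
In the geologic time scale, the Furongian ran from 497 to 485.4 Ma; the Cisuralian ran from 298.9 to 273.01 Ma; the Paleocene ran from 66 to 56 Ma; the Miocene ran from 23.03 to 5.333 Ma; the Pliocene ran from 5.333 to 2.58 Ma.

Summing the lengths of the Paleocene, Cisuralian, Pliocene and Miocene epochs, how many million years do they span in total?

Each duration: Paleocene = 10; Cisuralian = 25.89; Pliocene = 2.753; Miocene = 17.697.
Sum: 10 + 25.89 + 2.753 + 17.697 = 56.34 Myr.

56.34 million years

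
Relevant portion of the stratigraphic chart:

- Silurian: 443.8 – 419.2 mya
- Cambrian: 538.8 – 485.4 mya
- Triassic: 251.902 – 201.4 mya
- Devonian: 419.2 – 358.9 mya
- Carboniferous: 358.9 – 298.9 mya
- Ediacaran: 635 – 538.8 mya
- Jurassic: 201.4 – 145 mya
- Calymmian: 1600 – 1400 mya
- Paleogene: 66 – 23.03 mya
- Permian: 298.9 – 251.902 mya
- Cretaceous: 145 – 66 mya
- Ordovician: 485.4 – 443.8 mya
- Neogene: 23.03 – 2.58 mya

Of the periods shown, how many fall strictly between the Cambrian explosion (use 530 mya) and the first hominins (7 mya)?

The older date is 530 Ma and the younger is 7 Ma.
Periods with start < 530 and end > 7 Ma: Ordovician (485.4–443.8), Silurian (443.8–419.2), Devonian (419.2–358.9), Carboniferous (358.9–298.9), Permian (298.9–251.902), Triassic (251.902–201.4), Jurassic (201.4–145), Cretaceous (145–66), Paleogene (66–23.03).
That is 9 complete periods.

9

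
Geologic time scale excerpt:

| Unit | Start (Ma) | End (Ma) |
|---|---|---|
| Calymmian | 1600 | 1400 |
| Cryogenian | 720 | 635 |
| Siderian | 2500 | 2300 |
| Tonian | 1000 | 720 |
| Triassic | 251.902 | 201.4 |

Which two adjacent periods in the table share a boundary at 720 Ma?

The Tonian ends at 720 Ma and the Cryogenian begins at 720 Ma, so they share that boundary.

Tonian and Cryogenian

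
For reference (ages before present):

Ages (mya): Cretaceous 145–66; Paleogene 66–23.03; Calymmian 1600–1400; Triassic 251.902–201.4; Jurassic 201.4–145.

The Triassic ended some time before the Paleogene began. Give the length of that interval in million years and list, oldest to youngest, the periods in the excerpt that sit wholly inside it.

End of Triassic = 201.4 Ma; start of Paleogene = 66 Ma.
Gap = 201.4 − 66 = 135.4 Myr.
Periods wholly inside 201.4–66 Ma: Jurassic (201.4–145), Cretaceous (145–66).

135.4 million years; Jurassic, Cretaceous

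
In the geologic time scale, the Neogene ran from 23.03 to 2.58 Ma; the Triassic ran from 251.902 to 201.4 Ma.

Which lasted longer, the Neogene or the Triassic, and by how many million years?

Triassic, by 30.052 million years

Neogene: 23.03 − 2.58 = 20.45 Myr.
Triassic: 251.902 − 201.4 = 50.502 Myr.
Difference: 50.502 − 20.45 = 30.052 Myr, so the Triassic was longer.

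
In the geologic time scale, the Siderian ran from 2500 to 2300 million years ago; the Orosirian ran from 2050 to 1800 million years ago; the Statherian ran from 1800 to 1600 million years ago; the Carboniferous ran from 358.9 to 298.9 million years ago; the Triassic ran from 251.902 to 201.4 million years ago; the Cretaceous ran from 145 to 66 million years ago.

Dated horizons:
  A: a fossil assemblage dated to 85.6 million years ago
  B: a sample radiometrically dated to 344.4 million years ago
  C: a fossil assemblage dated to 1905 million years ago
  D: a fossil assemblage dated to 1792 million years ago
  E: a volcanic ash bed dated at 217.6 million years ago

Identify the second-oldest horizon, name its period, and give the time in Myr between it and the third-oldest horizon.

Larger Ma means older, so oldest first: C 1905 > D 1792 > B 344.4 > E 217.6 > A 85.6.
Counting 2 along gives D (1792 Ma); the excerpt puts that inside the Statherian, 1800–1600 Ma.
Next in line is B (344.4 Ma), and 1792 − 344.4 = 1447.6 Myr.

D, in the Statherian; 1447.6 million years to B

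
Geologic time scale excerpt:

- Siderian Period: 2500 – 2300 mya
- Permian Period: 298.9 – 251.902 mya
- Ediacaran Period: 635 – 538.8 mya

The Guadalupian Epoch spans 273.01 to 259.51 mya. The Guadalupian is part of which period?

Permian

The Guadalupian (273.01–259.51 Ma) lies entirely within 298.9–251.902 Ma, the Permian Period.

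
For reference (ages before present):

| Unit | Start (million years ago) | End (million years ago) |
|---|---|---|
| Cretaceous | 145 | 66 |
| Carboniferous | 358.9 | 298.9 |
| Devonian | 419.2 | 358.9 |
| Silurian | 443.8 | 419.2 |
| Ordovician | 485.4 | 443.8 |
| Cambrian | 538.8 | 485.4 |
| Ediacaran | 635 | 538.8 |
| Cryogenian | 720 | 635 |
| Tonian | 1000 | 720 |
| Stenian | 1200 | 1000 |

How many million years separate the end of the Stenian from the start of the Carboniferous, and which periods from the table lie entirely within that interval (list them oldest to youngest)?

641.1 million years; Tonian, Cryogenian, Ediacaran, Cambrian, Ordovician, Silurian, Devonian

End of Stenian = 1000 Ma; start of Carboniferous = 358.9 Ma.
Gap = 1000 − 358.9 = 641.1 Myr.
Periods wholly inside 1000–358.9 Ma: Tonian (1000–720), Cryogenian (720–635), Ediacaran (635–538.8), Cambrian (538.8–485.4), Ordovician (485.4–443.8), Silurian (443.8–419.2), Devonian (419.2–358.9).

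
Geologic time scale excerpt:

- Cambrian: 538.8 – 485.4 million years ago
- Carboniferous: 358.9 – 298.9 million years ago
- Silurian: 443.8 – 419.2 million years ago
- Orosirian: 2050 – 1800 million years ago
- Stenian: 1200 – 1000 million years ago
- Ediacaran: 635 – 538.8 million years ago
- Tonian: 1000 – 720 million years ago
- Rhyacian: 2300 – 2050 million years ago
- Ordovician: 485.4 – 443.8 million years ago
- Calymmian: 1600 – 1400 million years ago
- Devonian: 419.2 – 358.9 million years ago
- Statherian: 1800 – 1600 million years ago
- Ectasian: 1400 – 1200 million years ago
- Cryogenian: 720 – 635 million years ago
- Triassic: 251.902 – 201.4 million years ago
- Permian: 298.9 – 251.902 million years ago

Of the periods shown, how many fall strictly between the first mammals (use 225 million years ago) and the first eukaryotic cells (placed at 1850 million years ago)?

13

1850 Ma sits inside the Orosirian (2050–1800) and 225 Ma inside the Triassic (251.902–201.4); neither of those is wholly between the two dates.
The listed periods lying completely between them are Statherian, Calymmian, Ectasian, Stenian, Tonian, Cryogenian, Ediacaran, Cambrian, Ordovician, Silurian, Devonian, Carboniferous, Permian — 13 in all.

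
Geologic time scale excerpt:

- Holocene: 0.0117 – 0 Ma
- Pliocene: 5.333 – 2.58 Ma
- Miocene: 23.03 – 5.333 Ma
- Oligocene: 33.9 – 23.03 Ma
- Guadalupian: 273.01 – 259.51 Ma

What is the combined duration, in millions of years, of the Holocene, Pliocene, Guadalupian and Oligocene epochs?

27.1347 million years

Each duration: Holocene = 0.0117; Pliocene = 2.753; Guadalupian = 13.5; Oligocene = 10.87.
Sum: 0.0117 + 2.753 + 13.5 + 10.87 = 27.1347 Myr.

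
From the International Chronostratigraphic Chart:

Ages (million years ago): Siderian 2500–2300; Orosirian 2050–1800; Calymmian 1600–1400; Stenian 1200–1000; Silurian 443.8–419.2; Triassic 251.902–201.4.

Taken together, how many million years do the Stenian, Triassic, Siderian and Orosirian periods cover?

700.502 million years

Duration is start − end for each: (1200 − 1000) + (251.902 − 201.4) + (2500 − 2300) + (2050 − 1800).
That is 200 + 50.502 + 200 + 250, which totals 700.502 million years.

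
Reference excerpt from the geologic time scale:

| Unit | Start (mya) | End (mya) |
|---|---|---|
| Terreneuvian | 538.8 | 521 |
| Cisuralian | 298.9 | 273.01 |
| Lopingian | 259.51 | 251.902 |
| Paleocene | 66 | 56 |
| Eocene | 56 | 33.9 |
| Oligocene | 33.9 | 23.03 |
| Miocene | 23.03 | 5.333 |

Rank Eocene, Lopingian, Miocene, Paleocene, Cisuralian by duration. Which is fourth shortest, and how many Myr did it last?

Start − end for each: Eocene 56 − 33.9 = 22.1; Lopingian 259.51 − 251.902 = 7.608; Miocene 23.03 − 5.333 = 17.697; Paleocene 66 − 56 = 10; Cisuralian 298.9 − 273.01 = 25.89.
Ranking these from shortest: Lopingian < Paleocene < Miocene < Eocene < Cisuralian.
Position 4 in that ranking is Eocene, which lasted 22.1 Myr.

Eocene, 22.1 million years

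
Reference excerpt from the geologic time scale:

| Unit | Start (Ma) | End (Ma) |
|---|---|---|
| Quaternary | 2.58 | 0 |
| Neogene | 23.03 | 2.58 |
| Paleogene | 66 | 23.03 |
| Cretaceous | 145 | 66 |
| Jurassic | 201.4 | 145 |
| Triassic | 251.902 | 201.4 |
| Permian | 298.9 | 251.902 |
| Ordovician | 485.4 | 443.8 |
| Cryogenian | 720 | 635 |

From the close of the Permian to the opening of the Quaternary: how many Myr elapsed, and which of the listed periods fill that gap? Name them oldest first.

249.322 million years; Triassic, Jurassic, Cretaceous, Paleogene, Neogene

End of Permian = 251.902 Ma; start of Quaternary = 2.58 Ma.
Gap = 251.902 − 2.58 = 249.322 Myr.
Periods wholly inside 251.902–2.58 Ma: Triassic (251.902–201.4), Jurassic (201.4–145), Cretaceous (145–66), Paleogene (66–23.03), Neogene (23.03–2.58).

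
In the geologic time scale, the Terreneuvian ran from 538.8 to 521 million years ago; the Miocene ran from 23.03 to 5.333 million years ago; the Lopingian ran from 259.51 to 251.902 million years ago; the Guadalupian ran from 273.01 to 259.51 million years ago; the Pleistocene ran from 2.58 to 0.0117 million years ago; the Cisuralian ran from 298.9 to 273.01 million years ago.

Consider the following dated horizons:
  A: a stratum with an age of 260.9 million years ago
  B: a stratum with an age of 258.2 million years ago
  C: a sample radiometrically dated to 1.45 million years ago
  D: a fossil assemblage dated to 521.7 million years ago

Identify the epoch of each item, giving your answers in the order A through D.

Match each age against the start–end ranges in the excerpt: A = 260.9 Ma → Guadalupian (273.01–259.51); B = 258.2 Ma → Lopingian (259.51–251.902); C = 1.45 Ma → Pleistocene (2.58–0.0117); D = 521.7 Ma → Terreneuvian (538.8–521).

A — Guadalupian; B — Lopingian; C — Pleistocene; D — Terreneuvian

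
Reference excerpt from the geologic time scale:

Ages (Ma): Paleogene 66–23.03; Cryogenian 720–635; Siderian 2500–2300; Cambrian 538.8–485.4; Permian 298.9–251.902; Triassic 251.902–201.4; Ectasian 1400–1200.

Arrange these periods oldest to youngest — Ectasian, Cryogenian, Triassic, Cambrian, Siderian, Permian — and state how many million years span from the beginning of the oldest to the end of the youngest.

From the excerpt: Ectasian 1400–1200; Cryogenian 720–635; Triassic 251.902–201.4; Cambrian 538.8–485.4; Siderian 2500–2300; Permian 298.9–251.902 (Ma).
Larger Ma is earlier, so the oldest is Siderian and the youngest is Triassic; oldest to youngest: Siderian, Ectasian, Cryogenian, Cambrian, Permian, Triassic.
Oldest start 2500 minus youngest end 201.4 gives 2298.6 Myr overall.

Siderian → Ectasian → Cryogenian → Cambrian → Permian → Triassic; total span 2298.6 Myr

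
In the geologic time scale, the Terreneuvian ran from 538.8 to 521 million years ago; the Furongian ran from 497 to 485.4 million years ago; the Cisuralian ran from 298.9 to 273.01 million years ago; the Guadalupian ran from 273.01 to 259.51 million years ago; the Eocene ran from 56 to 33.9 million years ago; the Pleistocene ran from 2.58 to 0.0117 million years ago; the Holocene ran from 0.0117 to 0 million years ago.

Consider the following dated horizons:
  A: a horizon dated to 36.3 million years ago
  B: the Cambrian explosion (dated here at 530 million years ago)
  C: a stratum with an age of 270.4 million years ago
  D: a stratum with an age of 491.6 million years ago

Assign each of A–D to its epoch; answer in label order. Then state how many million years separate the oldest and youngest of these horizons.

A: 36.3 Ma lies in 56–33.9 Ma, so Eocene.
B: 530 Ma lies in 538.8–521 Ma, so Terreneuvian.
C: 270.4 Ma lies in 273.01–259.51 Ma, so Guadalupian.
D: 491.6 Ma lies in 497–485.4 Ma, so Furongian.
Oldest = 530 Ma, youngest = 36.3 Ma → span 493.7 Myr.

A — Eocene; B — Terreneuvian; C — Guadalupian; D — Furongian; span 493.7 million years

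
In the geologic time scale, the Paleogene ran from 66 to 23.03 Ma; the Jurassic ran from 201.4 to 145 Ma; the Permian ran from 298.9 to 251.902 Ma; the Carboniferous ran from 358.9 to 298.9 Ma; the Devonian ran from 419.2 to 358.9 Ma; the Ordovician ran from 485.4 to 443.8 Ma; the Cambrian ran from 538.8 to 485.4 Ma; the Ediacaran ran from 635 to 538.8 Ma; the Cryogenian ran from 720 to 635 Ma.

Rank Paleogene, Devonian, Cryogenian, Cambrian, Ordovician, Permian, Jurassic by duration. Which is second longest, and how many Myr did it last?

Durations: Paleogene 42.97; Devonian 60.3; Cryogenian 85; Cambrian 53.4; Ordovician 41.6; Permian 46.998; Jurassic 56.4 Myr.
Sorted longest-first: Cryogenian (85), Devonian (60.3), Jurassic (56.4), Cambrian (53.4), Permian (46.998), Paleogene (42.97), Ordovician (41.6).
The second longest is Devonian at 60.3 Myr.

Devonian, 60.3 million years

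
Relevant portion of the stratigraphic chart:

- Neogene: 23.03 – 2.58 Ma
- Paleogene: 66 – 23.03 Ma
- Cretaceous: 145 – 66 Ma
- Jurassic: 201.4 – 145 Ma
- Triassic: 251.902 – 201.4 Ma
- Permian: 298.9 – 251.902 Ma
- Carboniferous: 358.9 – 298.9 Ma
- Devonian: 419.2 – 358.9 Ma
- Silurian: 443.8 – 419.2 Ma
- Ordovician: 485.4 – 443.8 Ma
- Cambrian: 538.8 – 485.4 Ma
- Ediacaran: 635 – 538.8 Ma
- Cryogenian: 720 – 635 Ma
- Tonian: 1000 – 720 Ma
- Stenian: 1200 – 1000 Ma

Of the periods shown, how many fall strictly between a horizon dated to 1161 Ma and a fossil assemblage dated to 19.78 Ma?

1161 Ma sits inside the Stenian (1200–1000) and 19.78 Ma inside the Neogene (23.03–2.58); neither of those is wholly between the two dates.
The listed periods lying completely between them are Tonian, Cryogenian, Ediacaran, Cambrian, Ordovician, Silurian, Devonian, Carboniferous, Permian, Triassic, Jurassic, Cretaceous, Paleogene — 13 in all.

13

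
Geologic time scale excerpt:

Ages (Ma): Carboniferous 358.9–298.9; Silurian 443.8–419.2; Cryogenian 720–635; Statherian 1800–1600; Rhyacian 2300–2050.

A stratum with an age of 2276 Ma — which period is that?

2276 Ma lies between 2300 and 2050 Ma, so it falls in the Rhyacian.

Rhyacian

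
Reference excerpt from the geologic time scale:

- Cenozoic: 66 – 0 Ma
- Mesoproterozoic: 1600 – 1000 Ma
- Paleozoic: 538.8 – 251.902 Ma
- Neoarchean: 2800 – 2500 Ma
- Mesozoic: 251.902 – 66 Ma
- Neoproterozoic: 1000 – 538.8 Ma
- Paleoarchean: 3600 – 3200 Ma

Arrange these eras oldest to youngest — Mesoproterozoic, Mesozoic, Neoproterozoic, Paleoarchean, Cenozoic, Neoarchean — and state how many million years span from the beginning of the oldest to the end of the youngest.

From the excerpt: Mesoproterozoic 1600–1000; Mesozoic 251.902–66; Neoproterozoic 1000–538.8; Paleoarchean 3600–3200; Cenozoic 66–0; Neoarchean 2800–2500 (Ma).
Larger Ma is earlier, so the oldest is Paleoarchean and the youngest is Cenozoic; oldest to youngest: Paleoarchean, Neoarchean, Mesoproterozoic, Neoproterozoic, Mesozoic, Cenozoic.
Oldest start 3600 minus youngest end 0 gives 3600 Myr overall.

Paleoarchean, Neoarchean, Mesoproterozoic, Neoproterozoic, Mesozoic, Cenozoic; total span 3600 Myr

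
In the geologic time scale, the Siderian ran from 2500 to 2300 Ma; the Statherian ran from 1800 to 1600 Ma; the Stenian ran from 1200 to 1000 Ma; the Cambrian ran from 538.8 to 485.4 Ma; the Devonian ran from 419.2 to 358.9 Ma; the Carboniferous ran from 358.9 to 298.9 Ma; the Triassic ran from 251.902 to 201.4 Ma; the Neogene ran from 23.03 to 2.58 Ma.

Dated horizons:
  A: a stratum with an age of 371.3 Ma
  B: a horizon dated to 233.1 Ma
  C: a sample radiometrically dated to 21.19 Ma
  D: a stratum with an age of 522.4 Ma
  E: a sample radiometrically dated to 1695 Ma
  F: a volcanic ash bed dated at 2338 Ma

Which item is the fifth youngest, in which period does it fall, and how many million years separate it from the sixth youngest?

E, in the Statherian; 643 million years to F

Smaller Ma means younger, so youngest first: C 21.19 < B 233.1 < A 371.3 < D 522.4 < E 1695 < F 2338.
Counting 5 along gives E (1695 Ma); the excerpt puts that inside the Statherian, 1800–1600 Ma.
Next in line is F (2338 Ma), and 2338 − 1695 = 643 Myr.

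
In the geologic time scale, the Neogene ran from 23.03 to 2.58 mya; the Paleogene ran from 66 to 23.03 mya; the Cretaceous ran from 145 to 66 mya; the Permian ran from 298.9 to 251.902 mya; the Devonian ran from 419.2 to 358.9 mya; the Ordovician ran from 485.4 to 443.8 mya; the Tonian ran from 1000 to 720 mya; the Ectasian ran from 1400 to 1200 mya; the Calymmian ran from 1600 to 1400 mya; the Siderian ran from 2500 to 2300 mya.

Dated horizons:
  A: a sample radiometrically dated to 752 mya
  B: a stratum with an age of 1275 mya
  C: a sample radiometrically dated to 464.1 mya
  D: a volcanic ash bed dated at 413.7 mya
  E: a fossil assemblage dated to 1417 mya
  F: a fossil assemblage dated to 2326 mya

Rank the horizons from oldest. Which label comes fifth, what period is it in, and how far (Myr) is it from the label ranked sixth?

C, in the Ordovician; 50.4 million years to D

Sorted oldest-first by Ma: F (2326), E (1417), B (1275), A (752), C (464.1), D (413.7).
The fifth oldest is C at 464.1 Ma, which lies in 485.4–443.8 Ma: the Ordovician.
The sixth oldest is D at 413.7 Ma; separation = |464.1 − 413.7| = 50.4 Myr.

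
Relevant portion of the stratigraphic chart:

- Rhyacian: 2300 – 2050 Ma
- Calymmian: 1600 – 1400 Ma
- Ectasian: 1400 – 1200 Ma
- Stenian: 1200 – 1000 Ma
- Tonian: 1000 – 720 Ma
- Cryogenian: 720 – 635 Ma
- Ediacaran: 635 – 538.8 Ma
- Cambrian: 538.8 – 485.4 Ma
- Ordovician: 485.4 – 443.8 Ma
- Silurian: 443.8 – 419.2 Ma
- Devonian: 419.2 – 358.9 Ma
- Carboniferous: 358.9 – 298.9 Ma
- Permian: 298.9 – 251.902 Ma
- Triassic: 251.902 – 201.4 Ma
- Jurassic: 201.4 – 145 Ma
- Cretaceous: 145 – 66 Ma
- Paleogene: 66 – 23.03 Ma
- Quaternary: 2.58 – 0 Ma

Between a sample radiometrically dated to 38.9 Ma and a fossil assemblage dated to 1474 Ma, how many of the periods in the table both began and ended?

The older date is 1474 Ma and the younger is 38.9 Ma.
Periods with start < 1474 and end > 38.9 Ma: Ectasian (1400–1200), Stenian (1200–1000), Tonian (1000–720), Cryogenian (720–635), Ediacaran (635–538.8), Cambrian (538.8–485.4), Ordovician (485.4–443.8), Silurian (443.8–419.2), Devonian (419.2–358.9), Carboniferous (358.9–298.9), Permian (298.9–251.902), Triassic (251.902–201.4), Jurassic (201.4–145), Cretaceous (145–66).
That is 14 complete periods.

14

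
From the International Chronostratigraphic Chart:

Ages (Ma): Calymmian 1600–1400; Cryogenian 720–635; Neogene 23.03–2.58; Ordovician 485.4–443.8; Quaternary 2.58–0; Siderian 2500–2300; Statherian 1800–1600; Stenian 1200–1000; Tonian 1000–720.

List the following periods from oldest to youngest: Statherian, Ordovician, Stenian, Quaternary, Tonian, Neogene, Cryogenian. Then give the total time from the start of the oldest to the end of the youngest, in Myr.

From the excerpt: Statherian 1800–1600; Ordovician 485.4–443.8; Stenian 1200–1000; Quaternary 2.58–0; Tonian 1000–720; Neogene 23.03–2.58; Cryogenian 720–635 (Ma).
Larger Ma is earlier, so the oldest is Statherian and the youngest is Quaternary; oldest to youngest: Statherian, Stenian, Tonian, Cryogenian, Ordovician, Neogene, Quaternary.
Oldest start 1800 minus youngest end 0 gives 1800 Myr overall.

Statherian → Stenian → Tonian → Cryogenian → Ordovician → Neogene → Quaternary; total span 1800 Myr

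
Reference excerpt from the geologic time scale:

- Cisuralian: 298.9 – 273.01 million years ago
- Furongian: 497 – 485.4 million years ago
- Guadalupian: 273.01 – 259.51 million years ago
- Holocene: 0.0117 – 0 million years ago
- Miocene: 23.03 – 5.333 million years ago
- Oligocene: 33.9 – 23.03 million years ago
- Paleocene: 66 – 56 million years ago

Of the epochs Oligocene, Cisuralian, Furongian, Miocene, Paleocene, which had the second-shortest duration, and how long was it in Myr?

Start − end for each: Oligocene 33.9 − 23.03 = 10.87; Cisuralian 298.9 − 273.01 = 25.89; Furongian 497 − 485.4 = 11.6; Miocene 23.03 − 5.333 = 17.697; Paleocene 66 − 56 = 10.
Ranking these from shortest: Paleocene < Oligocene < Furongian < Miocene < Cisuralian.
Position 2 in that ranking is Oligocene, which lasted 10.87 Myr.

Oligocene, 10.87 million years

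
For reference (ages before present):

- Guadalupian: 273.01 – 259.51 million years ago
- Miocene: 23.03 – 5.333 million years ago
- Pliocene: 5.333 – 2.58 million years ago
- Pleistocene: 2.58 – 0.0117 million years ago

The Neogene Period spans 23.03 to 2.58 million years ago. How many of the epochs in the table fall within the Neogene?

2

Epochs inside 23.03–2.58 Ma: Miocene, Pliocene — 2 in total.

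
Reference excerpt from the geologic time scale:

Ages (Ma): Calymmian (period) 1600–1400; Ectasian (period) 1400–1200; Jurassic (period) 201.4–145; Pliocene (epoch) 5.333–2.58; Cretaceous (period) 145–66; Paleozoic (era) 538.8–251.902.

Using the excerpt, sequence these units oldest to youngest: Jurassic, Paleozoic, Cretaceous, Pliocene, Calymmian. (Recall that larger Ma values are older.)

Calymmian, then Paleozoic, then Jurassic, then Cretaceous, then Pliocene

Read off each span (Ma): Jurassic 201.4–145; Paleozoic 538.8–251.902; Cretaceous 145–66; Pliocene 5.333–2.58; Calymmian 1600–1400.
Larger Ma is older, so oldest→youngest is Calymmian, Paleozoic, Jurassic, Cretaceous, Pliocene.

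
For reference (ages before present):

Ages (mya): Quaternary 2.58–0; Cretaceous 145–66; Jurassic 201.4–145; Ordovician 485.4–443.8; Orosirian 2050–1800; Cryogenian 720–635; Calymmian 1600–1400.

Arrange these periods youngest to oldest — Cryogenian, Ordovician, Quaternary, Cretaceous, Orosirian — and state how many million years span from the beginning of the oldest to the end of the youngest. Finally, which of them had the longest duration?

Quaternary → Cretaceous → Ordovician → Cryogenian → Orosirian; total span 2050 Myr; longest is Orosirian

From the excerpt: Cryogenian 720–635; Ordovician 485.4–443.8; Quaternary 2.58–0; Cretaceous 145–66; Orosirian 2050–1800 (Ma).
Larger Ma is earlier, so the oldest is Orosirian and the youngest is Quaternary; youngest to oldest: Quaternary, Cretaceous, Ordovician, Cryogenian, Orosirian.
Oldest start 2050 minus youngest end 0 gives 2050 Myr overall.
Individual lengths (start − end): Cryogenian 85; Orosirian 250; Ordovician 41.6; Quaternary 2.58; Cretaceous 79. The largest is Orosirian at 250 Myr.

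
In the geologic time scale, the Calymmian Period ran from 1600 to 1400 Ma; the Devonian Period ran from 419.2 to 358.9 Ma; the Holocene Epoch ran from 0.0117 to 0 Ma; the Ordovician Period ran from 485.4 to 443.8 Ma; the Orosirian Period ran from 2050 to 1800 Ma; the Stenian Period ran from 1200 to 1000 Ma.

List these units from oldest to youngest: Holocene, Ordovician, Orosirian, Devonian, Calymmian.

Read off each span (Ma): Holocene 0.0117–0; Ordovician 485.4–443.8; Orosirian 2050–1800; Devonian 419.2–358.9; Calymmian 1600–1400.
Larger Ma is older, so oldest→youngest is Orosirian, Calymmian, Ordovician, Devonian, Holocene.

Orosirian, then Calymmian, then Ordovician, then Devonian, then Holocene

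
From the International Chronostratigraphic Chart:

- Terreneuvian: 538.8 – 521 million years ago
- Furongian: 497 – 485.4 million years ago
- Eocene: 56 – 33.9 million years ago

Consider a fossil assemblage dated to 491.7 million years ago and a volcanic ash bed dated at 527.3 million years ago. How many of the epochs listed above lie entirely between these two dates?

The older date is 527.3 Ma and the younger is 491.7 Ma.
No epoch both begins after 527.3 Ma and ends before 491.7 Ma, so the count is 0.

0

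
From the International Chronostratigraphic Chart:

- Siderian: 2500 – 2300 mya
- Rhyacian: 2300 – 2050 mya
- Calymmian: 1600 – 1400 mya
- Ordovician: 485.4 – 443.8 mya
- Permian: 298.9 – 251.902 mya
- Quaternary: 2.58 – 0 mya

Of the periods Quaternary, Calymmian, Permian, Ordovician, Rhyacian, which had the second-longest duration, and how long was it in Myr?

Start − end for each: Quaternary 2.58 − 0 = 2.58; Calymmian 1600 − 1400 = 200; Permian 298.9 − 251.902 = 46.998; Ordovician 485.4 − 443.8 = 41.6; Rhyacian 2300 − 2050 = 250.
Ranking these from longest: Rhyacian > Calymmian > Permian > Ordovician > Quaternary.
Position 2 in that ranking is Calymmian, which lasted 200 Myr.

Calymmian, 200 million years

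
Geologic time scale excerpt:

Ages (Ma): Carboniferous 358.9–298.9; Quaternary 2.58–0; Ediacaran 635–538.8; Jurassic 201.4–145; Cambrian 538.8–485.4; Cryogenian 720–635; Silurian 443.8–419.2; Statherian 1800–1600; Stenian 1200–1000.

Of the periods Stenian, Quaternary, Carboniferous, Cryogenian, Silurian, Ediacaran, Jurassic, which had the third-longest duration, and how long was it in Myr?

Durations: Stenian 200; Quaternary 2.58; Carboniferous 60; Cryogenian 85; Silurian 24.6; Ediacaran 96.2; Jurassic 56.4 Myr.
Sorted longest-first: Stenian (200), Ediacaran (96.2), Cryogenian (85), Carboniferous (60), Jurassic (56.4), Silurian (24.6), Quaternary (2.58).
The third longest is Cryogenian at 85 Myr.

Cryogenian, 85 million years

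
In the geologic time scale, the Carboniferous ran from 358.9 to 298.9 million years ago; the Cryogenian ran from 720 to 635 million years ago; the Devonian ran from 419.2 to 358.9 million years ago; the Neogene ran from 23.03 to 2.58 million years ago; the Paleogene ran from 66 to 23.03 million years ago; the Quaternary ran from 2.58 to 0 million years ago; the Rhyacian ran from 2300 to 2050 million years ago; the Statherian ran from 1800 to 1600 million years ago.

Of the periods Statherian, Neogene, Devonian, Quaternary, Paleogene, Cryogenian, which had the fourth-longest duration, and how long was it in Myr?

Start − end for each: Statherian 1800 − 1600 = 200; Neogene 23.03 − 2.58 = 20.45; Devonian 419.2 − 358.9 = 60.3; Quaternary 2.58 − 0 = 2.58; Paleogene 66 − 23.03 = 42.97; Cryogenian 720 − 635 = 85.
Ranking these from longest: Statherian > Cryogenian > Devonian > Paleogene > Neogene > Quaternary.
Position 4 in that ranking is Paleogene, which lasted 42.97 Myr.

Paleogene, 42.97 million years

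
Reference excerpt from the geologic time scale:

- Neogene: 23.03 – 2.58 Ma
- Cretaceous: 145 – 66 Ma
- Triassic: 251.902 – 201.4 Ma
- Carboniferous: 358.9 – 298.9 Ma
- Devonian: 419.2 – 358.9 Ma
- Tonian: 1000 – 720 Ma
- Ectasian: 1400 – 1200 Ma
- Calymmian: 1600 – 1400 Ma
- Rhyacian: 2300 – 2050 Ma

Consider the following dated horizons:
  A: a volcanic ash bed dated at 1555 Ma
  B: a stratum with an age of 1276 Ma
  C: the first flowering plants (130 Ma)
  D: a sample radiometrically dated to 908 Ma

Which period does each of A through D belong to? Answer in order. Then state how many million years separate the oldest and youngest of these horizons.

A — Calymmian; B — Ectasian; C — Cretaceous; D — Tonian; span 1425 million years

Match each age against the start–end ranges in the excerpt: A = 1555 Ma → Calymmian (1600–1400); B = 1276 Ma → Ectasian (1400–1200); C = 130 Ma → Cretaceous (145–66); D = 908 Ma → Tonian (1000–720).
The largest age is 1555 Ma and the smallest is 130 Ma; their difference is 1425 Myr.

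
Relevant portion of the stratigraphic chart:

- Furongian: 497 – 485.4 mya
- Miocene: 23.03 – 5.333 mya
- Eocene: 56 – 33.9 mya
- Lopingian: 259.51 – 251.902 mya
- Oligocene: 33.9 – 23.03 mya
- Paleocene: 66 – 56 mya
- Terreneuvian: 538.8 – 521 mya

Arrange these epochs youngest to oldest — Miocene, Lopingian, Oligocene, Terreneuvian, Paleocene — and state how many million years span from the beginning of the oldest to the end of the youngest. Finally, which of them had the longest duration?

Start ages (Ma): Terreneuvian 538.8, Lopingian 259.51, Paleocene 66, Oligocene 33.9, Miocene 23.03.
Ordered youngest to oldest: Miocene, Oligocene, Paleocene, Lopingian, Terreneuvian.
Span = 538.8 − 5.333 = 533.467 Myr.
Durations: Oligocene 10.87, Paleocene 10, Lopingian 7.608, Miocene 17.697, Terreneuvian 17.8 → longest is Terreneuvian (17.8 Myr).

Miocene → Oligocene → Paleocene → Lopingian → Terreneuvian; total span 533.467 Myr; longest is Terreneuvian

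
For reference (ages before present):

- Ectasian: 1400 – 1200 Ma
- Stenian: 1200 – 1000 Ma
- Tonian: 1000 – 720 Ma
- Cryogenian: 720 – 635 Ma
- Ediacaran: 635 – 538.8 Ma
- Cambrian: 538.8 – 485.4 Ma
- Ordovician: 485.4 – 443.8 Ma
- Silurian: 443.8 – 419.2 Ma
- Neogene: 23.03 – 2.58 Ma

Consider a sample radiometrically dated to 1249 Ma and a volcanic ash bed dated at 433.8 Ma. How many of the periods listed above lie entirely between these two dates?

6

1249 Ma sits inside the Ectasian (1400–1200) and 433.8 Ma inside the Silurian (443.8–419.2); neither of those is wholly between the two dates.
The listed periods lying completely between them are Stenian, Tonian, Cryogenian, Ediacaran, Cambrian, Ordovician — 6 in all.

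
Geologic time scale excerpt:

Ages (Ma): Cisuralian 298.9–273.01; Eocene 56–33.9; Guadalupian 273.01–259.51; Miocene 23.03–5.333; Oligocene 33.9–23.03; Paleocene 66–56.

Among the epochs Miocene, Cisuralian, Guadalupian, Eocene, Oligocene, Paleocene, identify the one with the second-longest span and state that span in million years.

Eocene, 22.1 million years

Durations: Miocene 17.697; Cisuralian 25.89; Guadalupian 13.5; Eocene 22.1; Oligocene 10.87; Paleocene 10 Myr.
Sorted longest-first: Cisuralian (25.89), Eocene (22.1), Miocene (17.697), Guadalupian (13.5), Oligocene (10.87), Paleocene (10).
The second longest is Eocene at 22.1 Myr.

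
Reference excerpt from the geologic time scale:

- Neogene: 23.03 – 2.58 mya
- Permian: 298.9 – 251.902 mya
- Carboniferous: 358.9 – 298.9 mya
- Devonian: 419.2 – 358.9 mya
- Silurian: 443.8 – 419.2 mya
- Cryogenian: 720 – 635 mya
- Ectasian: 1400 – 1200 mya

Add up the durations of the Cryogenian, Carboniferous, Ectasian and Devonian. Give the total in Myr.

Each duration: Cryogenian = 85; Carboniferous = 60; Ectasian = 200; Devonian = 60.3.
Sum: 85 + 60 + 200 + 60.3 = 405.3 Myr.

405.3 million years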